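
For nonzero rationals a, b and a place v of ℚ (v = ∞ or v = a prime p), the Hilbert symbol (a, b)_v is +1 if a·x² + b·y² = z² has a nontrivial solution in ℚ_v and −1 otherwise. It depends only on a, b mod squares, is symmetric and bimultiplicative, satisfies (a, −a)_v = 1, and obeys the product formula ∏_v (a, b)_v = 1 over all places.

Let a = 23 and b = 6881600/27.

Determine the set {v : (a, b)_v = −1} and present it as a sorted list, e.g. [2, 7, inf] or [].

[2, 3, 17, 23]

Mod squares: a ≡ 23, b ≡ 12903. Check v ∈ {∞, 2, 3, 5, 11, 17, 23}.
v=5: a=5^0·(≡3), b=5^2·(≡2) mod 5; (3|5)=-1, (2|5)=-1; (−1)^{0·2·2}·(-1)^2·(-1)^0 = +1.
v=2: v_2(a)=0, v_2(b)=6; units ≡ 7, 7 (mod 8); ε·ε+αω+βω = 1·1+0·0+6·0 ≡ 1  ⇒  (a,b)_2 = -1.
v=∞: 23 > 0 and 12903 > 0  ⇒  (a,b)_∞ = +1.
v=11: a=11^0·(≡1), b=11^1·(≡6) mod 11; (1|11)=+1, (6|11)=-1; (−1)^{0·1·5}·(+1)^1·(-1)^0 = +1.
v=3: a=3^0·(≡2), b=3^-3·(≡2) mod 3; (2|3)=-1, (2|3)=-1; (−1)^{0·-3·1}·(-1)^-3·(-1)^0 = -1.
v=17: a=17^0·(≡6), b=17^1·(≡3) mod 17; (6|17)=-1, (3|17)=-1; (−1)^{0·1·8}·(-1)^1·(-1)^0 = -1.
v=23: a=23^1·(≡1), b=23^1·(≡4) mod 23; (1|23)=+1, (4|23)=+1; (−1)^{1·1·11}·(+1)^1·(+1)^1 = -1.
|Ram(23, 12903)| = 4, even; anisotropic at {2, 3, 17, 23}.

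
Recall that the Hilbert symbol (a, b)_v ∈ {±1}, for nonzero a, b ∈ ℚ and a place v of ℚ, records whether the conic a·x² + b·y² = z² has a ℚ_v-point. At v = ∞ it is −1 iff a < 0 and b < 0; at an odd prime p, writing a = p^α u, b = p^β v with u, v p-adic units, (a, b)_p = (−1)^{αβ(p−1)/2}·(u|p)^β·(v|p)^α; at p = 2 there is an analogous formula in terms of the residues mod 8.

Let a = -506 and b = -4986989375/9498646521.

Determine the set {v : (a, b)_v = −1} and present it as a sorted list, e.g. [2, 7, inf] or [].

(a, b) ≡ (-506, -23) mod (ℚ^×)²; places V = {2, 3, 5, 7, 11, 13, 17, 19, 23, 31, ∞}.
(a,b)_7: α=0, u≡5; β=-4, v≡3 (mod 7); (5|7)=-1, (3|7)=-1; sign (−1)^0·-1^-4·-1^0 = +1.
(a,b)_∞: sgn(-506)=−, sgn(-23)=−, so -1.
(a,b)_3: α=0, u≡1; β=-4, v≡1 (mod 3); (1|3)=+1, (1|3)=+1; sign (−1)^0·+1^-4·+1^0 = +1.
(a,b)_17: α=0, u≡4; β=-2, v≡3 (mod 17); (4|17)=+1, (3|17)=-1; sign (−1)^0·+1^-2·-1^0 = +1.
(a,b)_19: α=0, u≡7; β=2, v≡10 (mod 19); (7|19)=+1, (10|19)=-1; sign (−1)^0·+1^2·-1^0 = +1.
(a,b)_13: α=0, u≡1; β=-2, v≡3 (mod 13); (1|13)=+1, (3|13)=+1; sign (−1)^0·+1^-2·+1^0 = +1.
(a,b)_2: α=1, β=0; u≡3, v≡1 (mod 8); ε(u)ε(v)=1·0, αω(v)=1·0, βω(u)=0·1; sum ≡ 0  ⇒  +1.
(a,b)_11: α=1, u≡9; β=0, v≡6 (mod 11); (9|11)=+1, (6|11)=-1; sign (−1)^0·+1^0·-1^1 = -1.
(a,b)_5: α=0, u≡4; β=4, v≡2 (mod 5); (4|5)=+1, (2|5)=-1; sign (−1)^0·+1^4·-1^0 = +1.
(a,b)_23: α=1, u≡1; β=1, v≡17 (mod 23); (1|23)=+1, (17|23)=-1; sign (−1)^1·+1^1·-1^1 = +1.
(a,b)_31: α=0, u≡21; β=2, v≡20 (mod 31); (21|31)=-1, (20|31)=+1; sign (−1)^0·-1^2·+1^0 = +1.
(-506, -23 / ℚ) ramifies at {11, ∞}: a division algebra.

[11, inf]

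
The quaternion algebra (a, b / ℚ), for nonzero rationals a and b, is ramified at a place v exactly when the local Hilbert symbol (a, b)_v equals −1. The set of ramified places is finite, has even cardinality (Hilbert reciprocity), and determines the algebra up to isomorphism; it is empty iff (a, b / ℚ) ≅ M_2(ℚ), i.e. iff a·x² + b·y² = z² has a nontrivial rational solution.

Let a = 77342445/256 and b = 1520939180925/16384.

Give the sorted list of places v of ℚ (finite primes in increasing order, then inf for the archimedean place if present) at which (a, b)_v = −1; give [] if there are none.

Mod squares: a ≡ 5, b ≡ 437. Check v ∈ {∞, 2, 3, 5, 19, 23}.
v=23: a=23^2·(≡21), b=23^3·(≡20) mod 23; (21|23)=-1, (20|23)=-1; (−1)^{2·3·11}·(-1)^3·(-1)^2 = -1.
v=5: a=5^1·(≡4), b=5^2·(≡3) mod 5; (4|5)=+1, (3|5)=-1; (−1)^{1·2·2}·(+1)^2·(-1)^1 = -1.
v=2: v_2(a)=-8, v_2(b)=-14; units ≡ 5, 5 (mod 8); ε·ε+αω+βω = 0·0+-8·1+-14·1 ≡ 0  ⇒  (a,b)_2 = +1.
v=∞: 5 > 0 and 437 > 0  ⇒  (a,b)_∞ = +1.
v=3: a=3^4·(≡2), b=3^6·(≡2) mod 3; (2|3)=-1, (2|3)=-1; (−1)^{4·6·1}·(-1)^6·(-1)^4 = +1.
v=19: a=19^2·(≡17), b=19^3·(≡11) mod 19; (17|19)=+1, (11|19)=+1; (−1)^{2·3·9}·(+1)^3·(+1)^2 = +1.
|Ram(5, 437)| = 2, even; anisotropic at {5, 23}.

[5, 23]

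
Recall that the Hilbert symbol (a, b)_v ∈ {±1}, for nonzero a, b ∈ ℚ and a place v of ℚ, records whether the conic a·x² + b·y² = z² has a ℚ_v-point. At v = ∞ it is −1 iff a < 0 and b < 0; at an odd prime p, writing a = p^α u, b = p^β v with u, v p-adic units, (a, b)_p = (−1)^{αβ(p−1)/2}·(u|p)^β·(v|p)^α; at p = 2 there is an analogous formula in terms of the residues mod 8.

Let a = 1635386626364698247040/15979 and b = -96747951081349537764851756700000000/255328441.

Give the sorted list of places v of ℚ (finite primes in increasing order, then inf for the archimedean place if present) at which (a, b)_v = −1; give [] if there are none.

[5, 13, 19, 23]

Mod squares: a ≡ 17290, b ≡ -106743. Check v ∈ {∞, 2, 3, 5, 7, 11, 13, 17, 19, 23, 29, 37}.
v=29: a=29^-2·(≡7), b=29^-4·(≡23) mod 29; (7|29)=+1, (23|29)=+1; (−1)^{-2·-4·14}·(+1)^-4·(+1)^-2 = +1.
v=23: a=23^2·(≡17), b=23^3·(≡5) mod 23; (17|23)=-1, (5|23)=-1; (−1)^{2·3·11}·(-1)^3·(-1)^2 = -1.
v=5: a=5^1·(≡2), b=5^8·(≡3) mod 5; (2|5)=-1, (3|5)=-1; (−1)^{1·8·2}·(-1)^8·(-1)^1 = -1.
v=7: a=7^1·(≡3), b=7^5·(≡4) mod 7; (3|7)=-1, (4|7)=+1; (−1)^{1·5·3}·(-1)^5·(+1)^1 = +1.
v=17: a=17^2·(≡4), b=17^3·(≡6) mod 17; (4|17)=+1, (6|17)=-1; (−1)^{2·3·8}·(+1)^3·(-1)^2 = +1.
v=∞: 17290 > 0 and -106743 < 0  ⇒  (a,b)_∞ = +1.
v=13: a=13^3·(≡4), b=13^5·(≡11) mod 13; (4|13)=+1, (11|13)=-1; (−1)^{3·5·6}·(+1)^5·(-1)^3 = -1.
v=11: a=11^2·(≡1), b=11^4·(≡9) mod 11; (1|11)=+1, (9|11)=+1; (−1)^{2·4·5}·(+1)^4·(+1)^2 = +1.
v=2: v_2(a)=7, v_2(b)=8; units ≡ 5, 1 (mod 8); ε·ε+αω+βω = 0·0+7·0+8·1 ≡ 0  ⇒  (a,b)_2 = +1.
v=37: a=37^2·(≡27), b=37^0·(≡5) mod 37; (27|37)=+1, (5|37)=-1; (−1)^{2·0·18}·(+1)^0·(-1)^2 = +1.
v=19: a=19^-1·(≡1), b=19^-2·(≡10) mod 19; (1|19)=+1, (10|19)=-1; (−1)^{-1·-2·9}·(+1)^-2·(-1)^-1 = -1.
v=3: a=3^8·(≡1), b=3^11·(≡2) mod 3; (1|3)=+1, (2|3)=-1; (−1)^{8·11·1}·(+1)^11·(-1)^8 = +1.
(17290, -106743 / ℚ) ramifies at {5, 13, 19, 23}: a division algebra.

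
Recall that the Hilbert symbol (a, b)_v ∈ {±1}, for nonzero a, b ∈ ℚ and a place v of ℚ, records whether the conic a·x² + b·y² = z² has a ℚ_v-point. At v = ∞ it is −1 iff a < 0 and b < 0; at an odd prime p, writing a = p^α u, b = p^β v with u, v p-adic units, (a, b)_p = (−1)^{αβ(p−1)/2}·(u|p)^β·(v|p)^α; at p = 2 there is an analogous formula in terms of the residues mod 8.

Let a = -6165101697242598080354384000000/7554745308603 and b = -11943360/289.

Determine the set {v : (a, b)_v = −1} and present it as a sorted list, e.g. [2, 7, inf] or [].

(a, b) ≡ (-814407, -20735) mod (ℚ^×)²; places V = {2, 3, 5, 7, 11, 13, 17, 19, 23, 29, 37, 41, ∞}.
(a,b)_29: α=3, u≡10; β=1, v≡11 (mod 29); (10|29)=-1, (11|29)=-1; sign (−1)^0·-1^1·-1^3 = +1.
(a,b)_5: α=6, u≡3; β=1, v≡2 (mod 5); (3|5)=-1, (2|5)=-1; sign (−1)^0·-1^1·-1^6 = -1.
(a,b)_7: α=4, u≡4; β=0, v≡6 (mod 7); (4|7)=+1, (6|7)=-1; sign (−1)^0·+1^0·-1^4 = +1.
(a,b)_17: α=-8, u≡3; β=-2, v≡7 (mod 17); (3|17)=-1, (7|17)=-1; sign (−1)^0·-1^-2·-1^-8 = +1.
(a,b)_∞: sgn(-814407)=−, sgn(-20735)=−, so -1.
(a,b)_13: α=4, u≡12; β=1, v≡1 (mod 13); (12|13)=+1, (1|13)=+1; sign (−1)^0·+1^1·+1^4 = +1.
(a,b)_2: α=10, β=6; u≡1, v≡1 (mod 8); ε(u)ε(v)=0·0, αω(v)=10·0, βω(u)=6·0; sum ≡ 0  ⇒  +1.
(a,b)_41: α=2, u≡34; β=0, v≡11 (mod 41); (34|41)=-1, (11|41)=-1; sign (−1)^0·-1^0·-1^2 = +1.
(a,b)_3: α=-1, u≡1; β=2, v≡1 (mod 3); (1|3)=+1, (1|3)=+1; sign (−1)^0·+1^2·+1^-1 = +1.
(a,b)_37: α=1, u≡21; β=0, v≡8 (mod 37); (21|37)=+1, (8|37)=-1; sign (−1)^0·+1^0·-1^1 = -1.
(a,b)_11: α=5, u≡5; β=1, v≡2 (mod 11); (5|11)=+1, (2|11)=-1; sign (−1)^1·+1^1·-1^5 = +1.
(a,b)_23: α=1, u≡21; β=0, v≡15 (mod 23); (21|23)=-1, (15|23)=-1; sign (−1)^0·-1^0·-1^1 = -1.
(a,b)_19: α=-2, u≡5; β=0, v≡10 (mod 19); (5|19)=+1, (10|19)=-1; sign (−1)^0·+1^0·-1^-2 = +1.
|Ram(-814407, -20735)| = 4, even; anisotropic at {5, 23, 37, ∞}.

[5, 23, 37, inf]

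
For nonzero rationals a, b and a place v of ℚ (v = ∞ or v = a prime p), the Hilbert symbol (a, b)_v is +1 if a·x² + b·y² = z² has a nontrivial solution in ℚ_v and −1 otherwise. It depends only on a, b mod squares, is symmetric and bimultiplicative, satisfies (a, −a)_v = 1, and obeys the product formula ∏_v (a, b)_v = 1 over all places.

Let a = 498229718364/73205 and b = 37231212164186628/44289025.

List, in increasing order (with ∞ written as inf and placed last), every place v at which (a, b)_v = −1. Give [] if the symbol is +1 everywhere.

[3, 5]

Mod squares: a ≡ 7395, b ≡ 34017. Check v ∈ {∞, 2, 3, 5, 7, 11, 17, 19, 23, 29}.
v=23: a=23^2·(≡12), b=23^3·(≡7) mod 23; (12|23)=+1, (7|23)=-1; (−1)^{2·3·11}·(+1)^3·(-1)^2 = +1.
v=19: a=19^2·(≡4), b=19^4·(≡9) mod 19; (4|19)=+1, (9|19)=+1; (−1)^{2·4·9}·(+1)^4·(+1)^2 = +1.
v=5: a=5^-1·(≡4), b=5^-2·(≡3) mod 5; (4|5)=+1, (3|5)=-1; (−1)^{-1·-2·2}·(+1)^-2·(-1)^-1 = -1.
v=7: a=7^2·(≡3), b=7^2·(≡2) mod 7; (3|7)=-1, (2|7)=+1; (−1)^{2·2·3}·(-1)^2·(+1)^2 = +1.
v=17: a=17^1·(≡7), b=17^1·(≡5) mod 17; (7|17)=-1, (5|17)=-1; (−1)^{1·1·8}·(-1)^1·(-1)^1 = +1.
v=29: a=29^1·(≡22), b=29^1·(≡4) mod 29; (22|29)=+1, (4|29)=+1; (−1)^{1·1·14}·(+1)^1·(+1)^1 = +1.
v=3: a=3^3·(≡2), b=3^5·(≡2) mod 3; (2|3)=-1, (2|3)=-1; (−1)^{3·5·1}·(-1)^5·(-1)^3 = -1.
v=2: v_2(a)=2, v_2(b)=2; units ≡ 3, 1 (mod 8); ε·ε+αω+βω = 1·0+2·0+2·1 ≡ 0  ⇒  (a,b)_2 = +1.
v=11: a=11^-4·(≡3), b=11^-6·(≡9) mod 11; (3|11)=+1, (9|11)=+1; (−1)^{-4·-6·5}·(+1)^-6·(+1)^-4 = +1.
v=∞: 7395 > 0 and 34017 > 0  ⇒  (a,b)_∞ = +1.
(7395, 34017 / ℚ) ramifies at {3, 5}: a division algebra.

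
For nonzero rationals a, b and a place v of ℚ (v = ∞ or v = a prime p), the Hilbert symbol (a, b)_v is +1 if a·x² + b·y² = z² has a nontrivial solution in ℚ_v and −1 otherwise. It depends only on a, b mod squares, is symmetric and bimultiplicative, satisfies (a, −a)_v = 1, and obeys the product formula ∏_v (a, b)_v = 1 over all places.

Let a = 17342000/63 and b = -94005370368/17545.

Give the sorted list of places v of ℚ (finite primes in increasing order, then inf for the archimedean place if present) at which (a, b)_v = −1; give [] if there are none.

Mod squares: a ≡ 303485, b ≡ -1820910. Check v ∈ {∞, 2, 3, 5, 7, 11, 13, 19, 23, 29}.
v=∞: 303485 > 0 and -1820910 < 0  ⇒  (a,b)_∞ = +1.
v=7: a=7^-1·(≡2), b=7^1·(≡4) mod 7; (2|7)=+1, (4|7)=+1; (−1)^{-1·1·3}·(+1)^1·(+1)^-1 = -1.
v=5: a=5^3·(≡2), b=5^-1·(≡3) mod 5; (2|5)=-1, (3|5)=-1; (−1)^{3·-1·2}·(-1)^-1·(-1)^3 = +1.
v=13: a=13^1·(≡4), b=13^1·(≡8) mod 13; (4|13)=+1, (8|13)=-1; (−1)^{1·1·6}·(+1)^1·(-1)^1 = -1.
v=19: a=19^0·(≡9), b=19^2·(≡8) mod 19; (9|19)=+1, (8|19)=-1; (−1)^{0·2·9}·(+1)^2·(-1)^0 = +1.
v=3: a=3^-2·(≡2), b=3^5·(≡2) mod 3; (2|3)=-1, (2|3)=-1; (−1)^{-2·5·1}·(-1)^5·(-1)^-2 = -1.
v=11: a=11^0·(≡2), b=11^-2·(≡7) mod 11; (2|11)=-1, (7|11)=-1; (−1)^{0·-2·5}·(-1)^-2·(-1)^0 = +1.
v=29: a=29^1·(≡4), b=29^-1·(≡25) mod 29; (4|29)=+1, (25|29)=+1; (−1)^{1·-1·14}·(+1)^-1·(+1)^1 = +1.
v=2: v_2(a)=4, v_2(b)=9; units ≡ 5, 1 (mod 8); ε·ε+αω+βω = 0·0+4·0+9·1 ≡ 1  ⇒  (a,b)_2 = -1.
v=23: a=23^1·(≡13), b=23^1·(≡10) mod 23; (13|23)=+1, (10|23)=-1; (−1)^{1·1·11}·(+1)^1·(-1)^1 = +1.
|Ram(303485, -1820910)| = 4, even; anisotropic at {2, 3, 7, 13}.

[2, 3, 7, 13]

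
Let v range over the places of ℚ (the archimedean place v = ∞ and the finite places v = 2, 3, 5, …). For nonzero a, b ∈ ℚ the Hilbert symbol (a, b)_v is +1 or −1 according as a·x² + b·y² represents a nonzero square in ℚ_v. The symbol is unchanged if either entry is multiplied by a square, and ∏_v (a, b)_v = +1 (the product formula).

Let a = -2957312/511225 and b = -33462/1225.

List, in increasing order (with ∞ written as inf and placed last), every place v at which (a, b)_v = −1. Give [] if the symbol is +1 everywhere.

Mod squares: a ≡ -2, b ≡ -22. Check v ∈ {∞, 2, 3, 5, 7, 11, 13, 19}.
v=13: a=13^-2·(≡5), b=13^2·(≡12) mod 13; (5|13)=-1, (12|13)=+1; (−1)^{-2·2·6}·(-1)^2·(+1)^-2 = +1.
v=3: a=3^0·(≡1), b=3^2·(≡2) mod 3; (1|3)=+1, (2|3)=-1; (−1)^{0·2·1}·(+1)^2·(-1)^0 = +1.
v=7: a=7^0·(≡6), b=7^-2·(≡3) mod 7; (6|7)=-1, (3|7)=-1; (−1)^{0·-2·3}·(-1)^-2·(-1)^0 = +1.
v=5: a=5^-2·(≡2), b=5^-2·(≡2) mod 5; (2|5)=-1, (2|5)=-1; (−1)^{-2·-2·2}·(-1)^-2·(-1)^-2 = +1.
v=19: a=19^2·(≡17), b=19^0·(≡6) mod 19; (17|19)=+1, (6|19)=+1; (−1)^{2·0·9}·(+1)^0·(+1)^2 = +1.
v=∞: -2 < 0 and -22 < 0  ⇒  (a,b)_∞ = -1.
v=2: v_2(a)=13, v_2(b)=1; units ≡ 7, 5 (mod 8); ε·ε+αω+βω = 1·0+13·1+1·0 ≡ 1  ⇒  (a,b)_2 = -1.
v=11: a=11^-2·(≡5), b=11^1·(≡4) mod 11; (5|11)=+1, (4|11)=+1; (−1)^{-2·1·5}·(+1)^1·(+1)^-2 = +1.
Ram(-2, -22) = {2, ∞}; no ℚ_2-point on the conic.

[2, inf]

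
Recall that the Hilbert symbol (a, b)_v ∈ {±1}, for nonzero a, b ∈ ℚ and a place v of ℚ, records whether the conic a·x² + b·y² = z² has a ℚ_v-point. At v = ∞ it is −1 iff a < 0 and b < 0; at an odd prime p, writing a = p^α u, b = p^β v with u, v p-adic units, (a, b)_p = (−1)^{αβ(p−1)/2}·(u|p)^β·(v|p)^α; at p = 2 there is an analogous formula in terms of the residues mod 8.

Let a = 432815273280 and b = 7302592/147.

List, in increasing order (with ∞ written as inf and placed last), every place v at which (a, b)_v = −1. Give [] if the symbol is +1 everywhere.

[3, 23]

(a, b) ≡ (5, 2829) mod (ℚ^×)²; places V = {2, 3, 5, 7, 11, 13, 23, 41, ∞}.
(a,b)_7: α=0, u≡5; β=-2, v≡1 (mod 7); (5|7)=-1, (1|7)=+1; sign (−1)^0·-1^-2·+1^0 = +1.
(a,b)_11: α=0, u≡5; β=2, v≡7 (mod 11); (5|11)=+1, (7|11)=-1; sign (−1)^0·+1^2·-1^0 = +1.
(a,b)_41: α=2, u≡5; β=1, v≡14 (mod 41); (5|41)=+1, (14|41)=-1; sign (−1)^0·+1^1·-1^2 = +1.
(a,b)_5: α=1, u≡1; β=0, v≡1 (mod 5); (1|5)=+1, (1|5)=+1; sign (−1)^0·+1^0·+1^1 = +1.
(a,b)_13: α=2, u≡5; β=0, v≡6 (mod 13); (5|13)=-1, (6|13)=-1; sign (−1)^0·-1^0·-1^2 = +1.
(a,b)_23: α=2, u≡11; β=1, v≡9 (mod 23); (11|23)=-1, (9|23)=+1; sign (−1)^0·-1^1·+1^2 = -1.
(a,b)_∞: sgn(5)=+, sgn(2829)=+, so +1.
(a,b)_3: α=2, u≡2; β=-1, v≡1 (mod 3); (2|3)=-1, (1|3)=+1; sign (−1)^0·-1^-1·+1^2 = -1.
(a,b)_2: α=6, β=6; u≡5, v≡5 (mod 8); ε(u)ε(v)=0·0, αω(v)=6·1, βω(u)=6·1; sum ≡ 0  ⇒  +1.
|Ram(5, 2829)| = 2, even; anisotropic at {3, 23}.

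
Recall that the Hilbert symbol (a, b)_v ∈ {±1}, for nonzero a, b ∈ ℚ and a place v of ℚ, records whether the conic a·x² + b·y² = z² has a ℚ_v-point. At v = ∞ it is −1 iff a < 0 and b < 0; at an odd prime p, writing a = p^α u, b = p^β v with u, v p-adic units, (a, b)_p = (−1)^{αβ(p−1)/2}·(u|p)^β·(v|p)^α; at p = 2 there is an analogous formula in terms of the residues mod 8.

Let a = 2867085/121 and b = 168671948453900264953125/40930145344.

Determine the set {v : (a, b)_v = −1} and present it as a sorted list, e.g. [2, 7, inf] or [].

[5, 13]

(a, b) ≡ (1885, 13) mod (ℚ^×)²; places V = {2, 3, 5, 7, 11, 13, 19, 29, ∞}.
(a,b)_19: α=0, u≡6; β=-2, v≡12 (mod 19); (6|19)=+1, (12|19)=-1; sign (−1)^0·+1^-2·-1^0 = +1.
(a,b)_3: α=2, u≡1; β=10, v≡1 (mod 3); (1|3)=+1, (1|3)=+1; sign (−1)^0·+1^10·+1^2 = +1.
(a,b)_2: α=0, β=-6; u≡5, v≡5 (mod 8); ε(u)ε(v)=0·0, αω(v)=0·1, βω(u)=-6·1; sum ≡ 0  ⇒  +1.
(a,b)_7: α=0, u≡2; β=6, v≡6 (mod 7); (2|7)=+1, (6|7)=-1; sign (−1)^0·+1^6·-1^0 = +1.
(a,b)_13: α=3, u≡11; β=3, v≡10 (mod 13); (11|13)=-1, (10|13)=+1; sign (−1)^0·-1^3·+1^3 = -1.
(a,b)_29: α=1, u≡24; β=4, v≡5 (mod 29); (24|29)=+1, (5|29)=+1; sign (−1)^0·+1^4·+1^1 = +1.
(a,b)_5: α=1, u≡2; β=6, v≡3 (mod 5); (2|5)=-1, (3|5)=-1; sign (−1)^0·-1^6·-1^1 = -1.
(a,b)_11: α=-2, u≡1; β=-6, v≡10 (mod 11); (1|11)=+1, (10|11)=-1; sign (−1)^0·+1^-6·-1^-2 = +1.
(a,b)_∞: sgn(1885)=+, sgn(13)=+, so +1.
|Ram(1885, 13)| = 2, even; anisotropic at {5, 13}.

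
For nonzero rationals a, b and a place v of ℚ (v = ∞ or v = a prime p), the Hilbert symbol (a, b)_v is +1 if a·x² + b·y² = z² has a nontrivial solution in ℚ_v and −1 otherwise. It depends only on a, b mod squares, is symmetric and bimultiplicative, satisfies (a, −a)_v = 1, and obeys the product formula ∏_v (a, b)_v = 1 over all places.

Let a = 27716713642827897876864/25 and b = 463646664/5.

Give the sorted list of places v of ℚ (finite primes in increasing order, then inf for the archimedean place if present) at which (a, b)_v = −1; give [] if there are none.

[19, 29]

(a, b) ≡ (14326, 76570) mod (ℚ^×)²; places V = {2, 3, 5, 13, 19, 29, 31, ∞}.
(a,b)_5: α=-2, u≡4; β=-1, v≡4 (mod 5); (4|5)=+1, (4|5)=+1; sign (−1)^0·+1^-1·+1^-2 = +1.
(a,b)_29: α=5, u≡23; β=2, v≡26 (mod 29); (23|29)=+1, (26|29)=-1; sign (−1)^0·+1^2·-1^5 = -1.
(a,b)_3: α=6, u≡1; β=2, v≡1 (mod 3); (1|3)=+1, (1|3)=+1; sign (−1)^0·+1^2·+1^6 = +1.
(a,b)_2: α=7, β=3; u≡3, v≡5 (mod 8); ε(u)ε(v)=1·0, αω(v)=7·1, βω(u)=3·1; sum ≡ 0  ⇒  +1.
(a,b)_∞: sgn(14326)=+, sgn(76570)=+, so +1.
(a,b)_31: α=2, u≡10; β=1, v≡23 (mod 31); (10|31)=+1, (23|31)=-1; sign (−1)^0·+1^1·-1^2 = +1.
(a,b)_13: α=3, u≡12; β=1, v≡1 (mod 13); (12|13)=+1, (1|13)=+1; sign (−1)^0·+1^1·+1^3 = +1.
(a,b)_19: α=3, u≡8; β=1, v≡3 (mod 19); (8|19)=-1, (3|19)=-1; sign (−1)^1·-1^1·-1^3 = -1.
Ram(14326, 76570) = {19, 29}; no ℚ_19-point on the conic.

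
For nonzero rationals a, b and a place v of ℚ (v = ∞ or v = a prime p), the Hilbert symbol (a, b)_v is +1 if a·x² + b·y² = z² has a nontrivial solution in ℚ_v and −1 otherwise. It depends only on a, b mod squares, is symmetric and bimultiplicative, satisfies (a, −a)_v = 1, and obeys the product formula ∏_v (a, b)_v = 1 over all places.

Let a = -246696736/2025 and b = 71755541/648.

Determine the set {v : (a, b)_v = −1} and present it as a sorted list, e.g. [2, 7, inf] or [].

[2, 13]

(a, b) ≡ (-754, 58) mod (ℚ^×)²; places V = {2, 3, 5, 11, 13, 29, ∞}.
(a,b)_13: α=3, u≡11; β=2, v≡2 (mod 13); (11|13)=-1, (2|13)=-1; sign (−1)^0·-1^2·-1^3 = -1.
(a,b)_5: α=-2, u≡4; β=0, v≡2 (mod 5); (4|5)=+1, (2|5)=-1; sign (−1)^0·+1^0·-1^-2 = +1.
(a,b)_11: α=2, u≡1; β=4, v≡5 (mod 11); (1|11)=+1, (5|11)=+1; sign (−1)^0·+1^4·+1^2 = +1.
(a,b)_3: α=-4, u≡2; β=-4, v≡1 (mod 3); (2|3)=-1, (1|3)=+1; sign (−1)^0·-1^-4·+1^-4 = +1.
(a,b)_∞: sgn(-754)=−, sgn(58)=+, so +1.
(a,b)_29: α=1, u≡8; β=1, v≡2 (mod 29); (8|29)=-1, (2|29)=-1; sign (−1)^0·-1^1·-1^1 = +1.
(a,b)_2: α=5, β=-3; u≡7, v≡5 (mod 8); ε(u)ε(v)=1·0, αω(v)=5·1, βω(u)=-3·0; sum ≡ 1  ⇒  -1.
Ram(-754, 58) = {2, 13}; no ℚ_2-point on the conic.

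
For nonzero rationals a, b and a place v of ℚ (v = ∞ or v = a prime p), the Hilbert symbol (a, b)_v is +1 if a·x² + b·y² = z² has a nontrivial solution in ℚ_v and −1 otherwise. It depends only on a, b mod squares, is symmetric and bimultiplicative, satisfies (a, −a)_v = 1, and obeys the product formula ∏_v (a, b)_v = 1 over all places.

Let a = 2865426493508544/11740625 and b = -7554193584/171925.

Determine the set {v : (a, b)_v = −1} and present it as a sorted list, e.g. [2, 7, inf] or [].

[5, 7, 19, 31]

(a, b) ≡ (3493815, -346983) mod (ℚ^×)²; places V = {2, 3, 5, 7, 13, 17, 19, 23, 31, 41, ∞}.
(a,b)_7: α=4, u≡5; β=3, v≡6 (mod 7); (5|7)=-1, (6|7)=-1; sign (−1)^0·-1^3·-1^4 = -1.
(a,b)_17: α=-2, u≡8; β=0, v≡15 (mod 17); (8|17)=+1, (15|17)=+1; sign (−1)^0·+1^0·+1^-2 = +1.
(a,b)_13: α=-1, u≡2; β=-1, v≡6 (mod 13); (2|13)=-1, (6|13)=-1; sign (−1)^0·-1^-1·-1^-1 = +1.
(a,b)_19: α=3, u≡2; β=2, v≡3 (mod 19); (2|19)=-1, (3|19)=-1; sign (−1)^0·-1^2·-1^3 = -1.
(a,b)_23: α=1, u≡16; β=-2, v≡13 (mod 23); (16|23)=+1, (13|23)=+1; sign (−1)^0·+1^-2·+1^1 = +1.
(a,b)_∞: sgn(3493815)=+, sgn(-346983)=−, so +1.
(a,b)_31: α=2, u≡26; β=1, v≡11 (mod 31); (26|31)=-1, (11|31)=-1; sign (−1)^0·-1^1·-1^2 = -1.
(a,b)_3: α=1, u≡2; β=1, v≡1 (mod 3); (2|3)=-1, (1|3)=+1; sign (−1)^1·-1^1·+1^1 = +1.
(a,b)_5: α=-5, u≡2; β=-2, v≡3 (mod 5); (2|5)=-1, (3|5)=-1; sign (−1)^0·-1^-2·-1^-5 = -1.
(a,b)_2: α=6, β=4; u≡7, v≡1 (mod 8); ε(u)ε(v)=1·0, αω(v)=6·0, βω(u)=4·0; sum ≡ 0  ⇒  +1.
(a,b)_41: α=1, u≡7; β=1, v≡38 (mod 41); (7|41)=-1, (38|41)=-1; sign (−1)^0·-1^1·-1^1 = +1.
Ram(3493815, -346983) = {5, 7, 19, 31}; no ℚ_5-point on the conic.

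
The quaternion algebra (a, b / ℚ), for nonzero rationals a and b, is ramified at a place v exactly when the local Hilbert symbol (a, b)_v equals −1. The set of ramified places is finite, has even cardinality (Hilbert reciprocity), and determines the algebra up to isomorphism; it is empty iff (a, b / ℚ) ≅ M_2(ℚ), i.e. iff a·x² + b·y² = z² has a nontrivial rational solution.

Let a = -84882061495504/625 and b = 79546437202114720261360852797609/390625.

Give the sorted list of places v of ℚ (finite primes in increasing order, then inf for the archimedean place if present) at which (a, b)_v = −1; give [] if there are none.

Mod squares: a ≡ -128737141, b ≡ 6409. Check v ∈ {∞, 2, 3, 5, 7, 13, 17, 19, 23, 29, 31, 43}.
v=2: v_2(a)=4, v_2(b)=0; units ≡ 3, 1 (mod 8); ε·ε+αω+βω = 1·0+4·0+0·1 ≡ 0  ⇒  (a,b)_2 = +1.
v=19: a=19^1·(≡14), b=19^2·(≡16) mod 19; (14|19)=-1, (16|19)=+1; (−1)^{1·2·9}·(-1)^2·(+1)^1 = +1.
v=∞: -128737141 < 0 and 6409 > 0  ⇒  (a,b)_∞ = +1.
v=31: a=31^1·(≡11), b=31^2·(≡21) mod 31; (11|31)=-1, (21|31)=-1; (−1)^{1·2·15}·(-1)^2·(-1)^1 = -1.
v=29: a=29^2·(≡24), b=29^5·(≡11) mod 29; (24|29)=+1, (11|29)=-1; (−1)^{2·5·14}·(+1)^5·(-1)^2 = +1.
v=3: a=3^0·(≡2), b=3^2·(≡1) mod 3; (2|3)=-1, (1|3)=+1; (−1)^{0·2·1}·(-1)^2·(+1)^0 = +1.
v=43: a=43^1·(≡15), b=43^2·(≡19) mod 43; (15|43)=+1, (19|43)=-1; (−1)^{1·2·21}·(+1)^2·(-1)^1 = -1.
v=17: a=17^1·(≡16), b=17^3·(≡14) mod 17; (16|17)=+1, (14|17)=-1; (−1)^{1·3·8}·(+1)^3·(-1)^1 = -1.
v=7: a=7^2·(≡6), b=7^6·(≡2) mod 7; (6|7)=-1, (2|7)=+1; (−1)^{2·6·3}·(-1)^6·(+1)^2 = +1.
v=23: a=23^1·(≡4), b=23^2·(≡21) mod 23; (4|23)=+1, (21|23)=-1; (−1)^{1·2·11}·(+1)^2·(-1)^1 = -1.
v=13: a=13^1·(≡9), b=13^3·(≡9) mod 13; (9|13)=+1, (9|13)=+1; (−1)^{1·3·6}·(+1)^3·(+1)^1 = +1.
v=5: a=5^-4·(≡1), b=5^-8·(≡4) mod 5; (1|5)=+1, (4|5)=+1; (−1)^{-4·-8·2}·(+1)^-8·(+1)^-4 = +1.
Ram(-128737141, 6409) = {17, 23, 31, 43}; no ℚ_17-point on the conic.

[17, 23, 31, 43]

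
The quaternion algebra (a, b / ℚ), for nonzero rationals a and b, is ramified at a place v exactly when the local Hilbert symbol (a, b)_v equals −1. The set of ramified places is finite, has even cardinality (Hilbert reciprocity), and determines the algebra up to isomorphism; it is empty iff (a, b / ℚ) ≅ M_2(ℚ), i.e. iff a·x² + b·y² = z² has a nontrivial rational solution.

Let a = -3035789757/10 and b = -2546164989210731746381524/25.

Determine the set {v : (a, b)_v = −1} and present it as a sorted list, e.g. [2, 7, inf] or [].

[11, inf]

(a, b) ≡ (-770, -69069) mod (ℚ^×)²; places V = {2, 3, 5, 7, 11, 13, 23, ∞}.
(a,b)_3: α=2, u≡1; β=5, v≡2 (mod 3); (1|3)=+1, (2|3)=-1; sign (−1)^0·+1^5·-1^2 = +1.
(a,b)_7: α=3, u≡1; β=7, v≡6 (mod 7); (1|7)=+1, (6|7)=-1; sign (−1)^1·+1^7·-1^3 = +1.
(a,b)_2: α=-1, β=2; u≡7, v≡3 (mod 8); ε(u)ε(v)=1·1, αω(v)=-1·1, βω(u)=2·0; sum ≡ 0  ⇒  +1.
(a,b)_∞: sgn(-770)=−, sgn(-69069)=−, so -1.
(a,b)_23: α=2, u≡2; β=5, v≡19 (mod 23); (2|23)=+1, (19|23)=-1; sign (−1)^0·+1^5·-1^2 = +1.
(a,b)_13: α=2, u≡3; β=5, v≡4 (mod 13); (3|13)=+1, (4|13)=+1; sign (−1)^0·+1^5·+1^2 = +1.
(a,b)_11: α=1, u≡6; β=3, v≡8 (mod 11); (6|11)=-1, (8|11)=-1; sign (−1)^1·-1^3·-1^1 = -1.
(a,b)_5: α=-1, u≡4; β=-2, v≡1 (mod 5); (4|5)=+1, (1|5)=+1; sign (−1)^0·+1^-2·+1^-1 = +1.
(-770, -69069 / ℚ) ramifies at {11, ∞}: a division algebra.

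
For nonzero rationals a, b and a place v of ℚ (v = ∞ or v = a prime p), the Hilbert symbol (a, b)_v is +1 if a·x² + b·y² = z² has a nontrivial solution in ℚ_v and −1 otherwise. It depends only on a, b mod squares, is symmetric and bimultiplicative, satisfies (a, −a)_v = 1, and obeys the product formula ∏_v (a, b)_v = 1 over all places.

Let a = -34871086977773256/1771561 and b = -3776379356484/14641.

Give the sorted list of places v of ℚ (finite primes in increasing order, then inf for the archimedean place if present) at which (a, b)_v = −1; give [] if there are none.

(a, b) ≡ (-1554, -4921) mod (ℚ^×)²; places V = {2, 3, 7, 11, 19, 37, ∞}.
(a,b)_11: α=-6, u≡10; β=-4, v≡2 (mod 11); (10|11)=-1, (2|11)=-1; sign (−1)^0·-1^-4·-1^-6 = +1.
(a,b)_19: α=4, u≡6; β=3, v≡9 (mod 19); (6|19)=+1, (9|19)=+1; sign (−1)^0·+1^3·+1^4 = +1.
(a,b)_7: α=1, u≡1; β=1, v≡2 (mod 7); (1|7)=+1, (2|7)=+1; sign (−1)^1·+1^1·+1^1 = -1.
(a,b)_2: α=3, β=2; u≡7, v≡7 (mod 8); ε(u)ε(v)=1·1, αω(v)=3·0, βω(u)=2·0; sum ≡ 1  ⇒  -1.
(a,b)_∞: sgn(-1554)=−, sgn(-4921)=−, so -1.
(a,b)_37: α=1, u≡5; β=1, v≡20 (mod 37); (5|37)=-1, (20|37)=-1; sign (−1)^0·-1^1·-1^1 = +1.
(a,b)_3: α=17, u≡1; β=12, v≡2 (mod 3); (1|3)=+1, (2|3)=-1; sign (−1)^0·+1^12·-1^17 = -1.
|Ram(-1554, -4921)| = 4, even; anisotropic at {2, 3, 7, ∞}.

[2, 3, 7, inf]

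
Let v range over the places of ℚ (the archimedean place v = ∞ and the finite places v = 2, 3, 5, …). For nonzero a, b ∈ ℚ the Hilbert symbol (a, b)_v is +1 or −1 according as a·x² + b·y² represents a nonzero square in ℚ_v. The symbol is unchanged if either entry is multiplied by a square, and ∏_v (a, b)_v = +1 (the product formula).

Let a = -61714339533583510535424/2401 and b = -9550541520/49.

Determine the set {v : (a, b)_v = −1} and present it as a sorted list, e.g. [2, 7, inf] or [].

(a, b) ≡ (-741, -4845) mod (ℚ^×)²; places V = {2, 3, 5, 7, 13, 17, 19, 43, ∞}.
(a,b)_5: α=0, u≡1; β=1, v≡4 (mod 5); (1|5)=+1, (4|5)=+1; sign (−1)^0·+1^1·+1^0 = +1.
(a,b)_3: α=11, u≡2; β=7, v≡2 (mod 3); (2|3)=-1, (2|3)=-1; sign (−1)^1·-1^7·-1^11 = -1.
(a,b)_43: α=2, u≡34; β=0, v≡9 (mod 43); (34|43)=-1, (9|43)=+1; sign (−1)^0·-1^0·+1^2 = +1.
(a,b)_17: α=2, u≡14; β=1, v≡4 (mod 17); (14|17)=-1, (4|17)=+1; sign (−1)^0·-1^1·+1^2 = -1.
(a,b)_13: α=5, u≡2; β=2, v≡9 (mod 13); (2|13)=-1, (9|13)=+1; sign (−1)^0·-1^2·+1^5 = +1.
(a,b)_7: α=-4, u≡2; β=-2, v≡5 (mod 7); (2|7)=+1, (5|7)=-1; sign (−1)^0·+1^-2·-1^-4 = +1.
(a,b)_19: α=3, u≡12; β=1, v≡4 (mod 19); (12|19)=-1, (4|19)=+1; sign (−1)^1·-1^1·+1^3 = +1.
(a,b)_∞: sgn(-741)=−, sgn(-4845)=−, so -1.
(a,b)_2: α=8, β=4; u≡3, v≡3 (mod 8); ε(u)ε(v)=1·1, αω(v)=8·1, βω(u)=4·1; sum ≡ 1  ⇒  -1.
|Ram(-741, -4845)| = 4, even; anisotropic at {2, 3, 17, ∞}.

[2, 3, 17, inf]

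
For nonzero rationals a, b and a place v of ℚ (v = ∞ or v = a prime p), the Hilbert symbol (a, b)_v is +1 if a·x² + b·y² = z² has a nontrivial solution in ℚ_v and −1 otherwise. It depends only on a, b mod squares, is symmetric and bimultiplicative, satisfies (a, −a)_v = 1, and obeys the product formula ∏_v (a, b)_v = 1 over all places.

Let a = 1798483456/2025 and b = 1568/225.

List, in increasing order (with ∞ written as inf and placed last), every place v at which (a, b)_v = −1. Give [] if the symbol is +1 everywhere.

[11, 19]

(a, b) ≡ (2926, 2) mod (ℚ^×)²; places V = {2, 3, 5, 7, 11, 19, ∞}.
(a,b)_11: α=1, u≡7; β=0, v≡10 (mod 11); (7|11)=-1, (10|11)=-1; sign (−1)^0·-1^0·-1^1 = -1.
(a,b)_19: α=1, u≡8; β=0, v≡3 (mod 19); (8|19)=-1, (3|19)=-1; sign (−1)^0·-1^0·-1^1 = -1.
(a,b)_7: α=5, u≡3; β=2, v≡4 (mod 7); (3|7)=-1, (4|7)=+1; sign (−1)^0·-1^2·+1^5 = +1.
(a,b)_∞: sgn(2926)=+, sgn(2)=+, so +1.
(a,b)_2: α=9, β=5; u≡7, v≡1 (mod 8); ε(u)ε(v)=1·0, αω(v)=9·0, βω(u)=5·0; sum ≡ 0  ⇒  +1.
(a,b)_3: α=-4, u≡1; β=-2, v≡2 (mod 3); (1|3)=+1, (2|3)=-1; sign (−1)^0·+1^-2·-1^-4 = +1.
(a,b)_5: α=-2, u≡1; β=-2, v≡2 (mod 5); (1|5)=+1, (2|5)=-1; sign (−1)^0·+1^-2·-1^-2 = +1.
Ram(2926, 2) = {11, 19}; no ℚ_11-point on the conic.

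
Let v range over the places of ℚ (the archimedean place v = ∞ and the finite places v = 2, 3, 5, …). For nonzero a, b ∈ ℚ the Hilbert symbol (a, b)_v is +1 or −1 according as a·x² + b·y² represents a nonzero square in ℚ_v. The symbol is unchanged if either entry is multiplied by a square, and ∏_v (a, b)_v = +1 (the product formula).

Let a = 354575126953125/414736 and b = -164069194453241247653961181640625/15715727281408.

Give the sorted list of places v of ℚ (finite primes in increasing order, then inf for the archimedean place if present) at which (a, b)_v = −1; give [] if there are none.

[5, 29, 37, 41]

(a, b) ≡ (533, -5365) mod (ℚ^×)²; places V = {2, 3, 5, 7, 11, 13, 23, 29, 37, 41, ∞}.
(a,b)_∞: sgn(533)=+, sgn(-5365)=−, so +1.
(a,b)_7: α=-2, u≡1; β=-2, v≡1 (mod 7); (1|7)=+1, (1|7)=+1; sign (−1)^0·+1^-2·+1^-2 = +1.
(a,b)_23: α=-2, u≡2; β=-4, v≡14 (mod 23); (2|23)=+1, (14|23)=-1; sign (−1)^0·+1^-4·-1^-2 = +1.
(a,b)_11: α=0, u≡4; β=-2, v≡3 (mod 11); (4|11)=+1, (3|11)=+1; sign (−1)^0·+1^-2·+1^0 = +1.
(a,b)_3: α=4, u≡2; β=10, v≡2 (mod 3); (2|3)=-1, (2|3)=-1; sign (−1)^0·-1^10·-1^4 = +1.
(a,b)_41: α=1, u≡13; β=2, v≡35 (mod 41); (13|41)=-1, (35|41)=-1; sign (−1)^0·-1^2·-1^1 = -1.
(a,b)_37: α=0, u≡8; β=-1, v≡9 (mod 37); (8|37)=-1, (9|37)=+1; sign (−1)^0·-1^-1·+1^0 = -1.
(a,b)_2: α=-4, β=-8; u≡5, v≡3 (mod 8); ε(u)ε(v)=0·1, αω(v)=-4·1, βω(u)=-8·1; sum ≡ 0  ⇒  +1.
(a,b)_5: α=10, u≡3; β=21, v≡2 (mod 5); (3|5)=-1, (2|5)=-1; sign (−1)^0·-1^21·-1^10 = -1.
(a,b)_13: α=1, u≡5; β=2, v≡10 (mod 13); (5|13)=-1, (10|13)=+1; sign (−1)^0·-1^2·+1^1 = +1.
(a,b)_29: α=2, u≡2; β=5, v≡26 (mod 29); (2|29)=-1, (26|29)=-1; sign (−1)^0·-1^5·-1^2 = -1.
Ram(533, -5365) = {5, 29, 37, 41}; no ℚ_5-point on the conic.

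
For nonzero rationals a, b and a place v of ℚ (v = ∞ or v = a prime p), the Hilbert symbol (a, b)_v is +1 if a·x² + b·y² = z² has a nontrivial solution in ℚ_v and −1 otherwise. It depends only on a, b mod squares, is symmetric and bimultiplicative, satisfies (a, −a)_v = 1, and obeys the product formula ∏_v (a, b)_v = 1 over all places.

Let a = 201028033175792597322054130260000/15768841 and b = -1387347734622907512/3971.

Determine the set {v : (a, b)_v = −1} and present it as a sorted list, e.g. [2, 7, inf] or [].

(a, b) ≡ (20706, -58058) mod (ℚ^×)²; places V = {2, 3, 5, 7, 11, 13, 17, 19, 29, ∞}.
(a,b)_19: α=-4, u≡15; β=-2, v≡5 (mod 19); (15|19)=-1, (5|19)=+1; sign (−1)^0·-1^-2·+1^-4 = +1.
(a,b)_3: α=15, u≡2; β=8, v≡1 (mod 3); (2|3)=-1, (1|3)=+1; sign (−1)^0·-1^8·+1^15 = +1.
(a,b)_29: α=9, u≡8; β=5, v≡22 (mod 29); (8|29)=-1, (22|29)=+1; sign (−1)^0·-1^5·+1^9 = -1.
(a,b)_13: α=2, u≡3; β=1, v≡5 (mod 13); (3|13)=+1, (5|13)=-1; sign (−1)^0·+1^1·-1^2 = +1.
(a,b)_∞: sgn(20706)=+, sgn(-58058)=−, so +1.
(a,b)_5: α=4, u≡1; β=0, v≡3 (mod 5); (1|5)=+1, (3|5)=-1; sign (−1)^0·+1^0·-1^4 = +1.
(a,b)_17: α=1, u≡11; β=2, v≡12 (mod 17); (11|17)=-1, (12|17)=-1; sign (−1)^0·-1^2·-1^1 = -1.
(a,b)_2: α=5, β=3; u≡1, v≡3 (mod 8); ε(u)ε(v)=0·1, αω(v)=5·1, βω(u)=3·0; sum ≡ 1  ⇒  -1.
(a,b)_7: α=5, u≡1; β=3, v≡2 (mod 7); (1|7)=+1, (2|7)=+1; sign (−1)^1·+1^3·+1^5 = -1.
(a,b)_11: α=-2, u≡3; β=-1, v≡2 (mod 11); (3|11)=+1, (2|11)=-1; sign (−1)^0·+1^-1·-1^-2 = +1.
Ram(20706, -58058) = {2, 7, 17, 29}; no ℚ_2-point on the conic.

[2, 7, 17, 29]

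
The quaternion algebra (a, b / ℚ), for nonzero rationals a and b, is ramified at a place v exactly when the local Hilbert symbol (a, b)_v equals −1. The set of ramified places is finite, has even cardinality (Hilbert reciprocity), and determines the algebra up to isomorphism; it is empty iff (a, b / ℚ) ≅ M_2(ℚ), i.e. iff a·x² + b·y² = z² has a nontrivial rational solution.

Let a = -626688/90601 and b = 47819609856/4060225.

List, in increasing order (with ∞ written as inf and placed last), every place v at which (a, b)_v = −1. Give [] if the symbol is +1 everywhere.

[2, 17, 29, 37]

Mod squares: a ≡ -17, b ≡ 24679. Check v ∈ {∞, 2, 3, 5, 7, 13, 17, 23, 29, 31, 37, 43}.
v=3: a=3^2·(≡1), b=3^2·(≡1) mod 3; (1|3)=+1, (1|3)=+1; (−1)^{2·2·1}·(+1)^2·(+1)^2 = +1.
v=43: a=43^-2·(≡42), b=43^0·(≡36) mod 43; (42|43)=-1, (36|43)=+1; (−1)^{-2·0·21}·(-1)^0·(+1)^-2 = +1.
v=7: a=7^-2·(≡1), b=7^0·(≡4) mod 7; (1|7)=+1, (4|7)=+1; (−1)^{-2·0·3}·(+1)^0·(+1)^-2 = +1.
v=17: a=17^1·(≡16), b=17^0·(≡5) mod 17; (16|17)=+1, (5|17)=-1; (−1)^{1·0·8}·(+1)^0·(-1)^1 = -1.
v=2: v_2(a)=12, v_2(b)=8; units ≡ 7, 7 (mod 8); ε·ε+αω+βω = 1·1+12·0+8·0 ≡ 1  ⇒  (a,b)_2 = -1.
v=∞: -17 < 0 and 24679 > 0  ⇒  (a,b)_∞ = +1.
v=13: a=13^0·(≡4), b=13^-2·(≡5) mod 13; (4|13)=+1, (5|13)=-1; (−1)^{0·-2·6}·(+1)^-2·(-1)^0 = +1.
v=5: a=5^0·(≡2), b=5^-2·(≡4) mod 5; (2|5)=-1, (4|5)=+1; (−1)^{0·-2·2}·(-1)^-2·(+1)^0 = +1.
v=29: a=29^0·(≡12), b=29^3·(≡27) mod 29; (12|29)=-1, (27|29)=-1; (−1)^{0·3·14}·(-1)^3·(-1)^0 = -1.
v=37: a=37^0·(≡17), b=37^1·(≡9) mod 37; (17|37)=-1, (9|37)=+1; (−1)^{0·1·18}·(-1)^1·(+1)^0 = -1.
v=31: a=31^0·(≡20), b=31^-2·(≡3) mod 31; (20|31)=+1, (3|31)=-1; (−1)^{0·-2·15}·(+1)^-2·(-1)^0 = +1.
v=23: a=23^0·(≡4), b=23^1·(≡19) mod 23; (4|23)=+1, (19|23)=-1; (−1)^{0·1·11}·(+1)^1·(-1)^0 = +1.
Ram(-17, 24679) = {2, 17, 29, 37}; no ℚ_2-point on the conic.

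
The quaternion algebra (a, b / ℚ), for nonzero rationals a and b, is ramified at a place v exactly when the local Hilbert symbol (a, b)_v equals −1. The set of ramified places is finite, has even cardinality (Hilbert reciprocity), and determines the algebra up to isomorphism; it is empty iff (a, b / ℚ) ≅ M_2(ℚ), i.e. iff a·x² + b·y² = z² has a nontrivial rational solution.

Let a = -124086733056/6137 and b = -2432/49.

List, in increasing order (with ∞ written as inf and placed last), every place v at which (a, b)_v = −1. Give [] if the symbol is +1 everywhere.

Mod squares: a ≡ -601953, b ≡ -38. Check v ∈ {∞, 2, 3, 7, 11, 13, 17, 19, 29, 37}.
v=3: a=3^5·(≡1), b=3^0·(≡1) mod 3; (1|3)=+1, (1|3)=+1; (−1)^{5·0·1}·(+1)^0·(+1)^5 = +1.
v=∞: -601953 < 0 and -38 < 0  ⇒  (a,b)_∞ = -1.
v=7: a=7^0·(≡3), b=7^-2·(≡4) mod 7; (3|7)=-1, (4|7)=+1; (−1)^{0·-2·3}·(-1)^-2·(+1)^0 = +1.
v=37: a=37^1·(≡34), b=37^0·(≡7) mod 37; (34|37)=+1, (7|37)=+1; (−1)^{1·0·18}·(+1)^0·(+1)^1 = +1.
v=2: v_2(a)=8, v_2(b)=7; units ≡ 7, 5 (mod 8); ε·ε+αω+βω = 1·0+8·1+7·0 ≡ 0  ⇒  (a,b)_2 = +1.
v=17: a=17^-1·(≡2), b=17^0·(≡9) mod 17; (2|17)=+1, (9|17)=+1; (−1)^{-1·0·8}·(+1)^0·(+1)^-1 = +1.
v=13: a=13^2·(≡3), b=13^0·(≡9) mod 13; (3|13)=+1, (9|13)=+1; (−1)^{2·0·6}·(+1)^0·(+1)^2 = +1.
v=29: a=29^1·(≡25), b=29^0·(≡6) mod 29; (25|29)=+1, (6|29)=+1; (−1)^{1·0·14}·(+1)^0·(+1)^1 = +1.
v=11: a=11^1·(≡6), b=11^0·(≡2) mod 11; (6|11)=-1, (2|11)=-1; (−1)^{1·0·5}·(-1)^0·(-1)^1 = -1.
v=19: a=19^-2·(≡11), b=19^1·(≡16) mod 19; (11|19)=+1, (16|19)=+1; (−1)^{-2·1·9}·(+1)^1·(+1)^-2 = +1.
Ram(-601953, -38) = {11, ∞}; no ℚ_11-point on the conic.

[11, inf]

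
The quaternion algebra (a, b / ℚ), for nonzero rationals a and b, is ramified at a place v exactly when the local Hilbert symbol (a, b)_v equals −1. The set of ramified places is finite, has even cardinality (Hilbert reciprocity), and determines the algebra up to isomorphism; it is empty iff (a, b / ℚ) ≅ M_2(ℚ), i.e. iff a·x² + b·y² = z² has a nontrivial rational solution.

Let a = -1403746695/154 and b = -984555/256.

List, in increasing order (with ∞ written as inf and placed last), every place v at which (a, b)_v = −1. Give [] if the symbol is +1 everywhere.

(a, b) ≡ (-230230, -12155) mod (ℚ^×)²; places V = {2, 3, 5, 7, 11, 13, 17, 19, 23, ∞}.
(a,b)_19: α=2, u≡13; β=0, v≡7 (mod 19); (13|19)=-1, (7|19)=+1; sign (−1)^0·-1^0·+1^2 = +1.
(a,b)_3: α=2, u≡2; β=4, v≡1 (mod 3); (2|3)=-1, (1|3)=+1; sign (−1)^0·-1^4·+1^2 = +1.
(a,b)_23: α=1, u≡8; β=0, v≡2 (mod 23); (8|23)=+1, (2|23)=+1; sign (−1)^0·+1^0·+1^1 = +1.
(a,b)_5: α=1, u≡4; β=1, v≡4 (mod 5); (4|5)=+1, (4|5)=+1; sign (−1)^0·+1^1·+1^1 = +1.
(a,b)_2: α=-1, β=-8; u≡5, v≡5 (mod 8); ε(u)ε(v)=0·0, αω(v)=-1·1, βω(u)=-8·1; sum ≡ 1  ⇒  -1.
(a,b)_7: α=-1, u≡6; β=0, v≡4 (mod 7); (6|7)=-1, (4|7)=+1; sign (−1)^0·-1^0·+1^-1 = +1.
(a,b)_13: α=1, u≡3; β=1, v≡9 (mod 13); (3|13)=+1, (9|13)=+1; sign (−1)^0·+1^1·+1^1 = +1.
(a,b)_17: α=2, u≡2; β=1, v≡4 (mod 17); (2|17)=+1, (4|17)=+1; sign (−1)^0·+1^1·+1^2 = +1.
(a,b)_∞: sgn(-230230)=−, sgn(-12155)=−, so -1.
(a,b)_11: α=-1, u≡4; β=1, v≡8 (mod 11); (4|11)=+1, (8|11)=-1; sign (−1)^1·+1^1·-1^-1 = +1.
Ram(-230230, -12155) = {2, ∞}; no ℚ_2-point on the conic.

[2, inf]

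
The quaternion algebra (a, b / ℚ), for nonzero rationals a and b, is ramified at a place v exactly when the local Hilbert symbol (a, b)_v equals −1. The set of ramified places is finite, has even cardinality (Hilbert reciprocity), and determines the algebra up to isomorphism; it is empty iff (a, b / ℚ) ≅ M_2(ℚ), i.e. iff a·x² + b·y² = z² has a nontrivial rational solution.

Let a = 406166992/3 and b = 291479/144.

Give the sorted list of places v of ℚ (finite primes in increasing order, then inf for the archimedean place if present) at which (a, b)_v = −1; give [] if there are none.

[2, 3, 7, 17]

Mod squares: a ≡ 629391, b ≡ 551. Check v ∈ {∞, 2, 3, 7, 11, 17, 19, 23, 29, 41, 43}.
v=∞: 629391 > 0 and 551 > 0  ⇒  (a,b)_∞ = +1.
v=2: v_2(a)=4, v_2(b)=-4; units ≡ 7, 7 (mod 8); ε·ε+αω+βω = 1·1+4·0+-4·0 ≡ 1  ⇒  (a,b)_2 = -1.
v=23: a=23^0·(≡11), b=23^2·(≡19) mod 23; (11|23)=-1, (19|23)=-1; (−1)^{0·2·11}·(-1)^2·(-1)^0 = +1.
v=19: a=19^0·(≡7), b=19^1·(≡18) mod 19; (7|19)=+1, (18|19)=-1; (−1)^{0·1·9}·(+1)^1·(-1)^0 = +1.
v=17: a=17^1·(≡12), b=17^0·(≡6) mod 17; (12|17)=-1, (6|17)=-1; (−1)^{1·0·8}·(-1)^0·(-1)^1 = -1.
v=43: a=43^1·(≡21), b=43^0·(≡16) mod 43; (21|43)=+1, (16|43)=+1; (−1)^{1·0·21}·(+1)^0·(+1)^1 = +1.
v=41: a=41^1·(≡17), b=41^0·(≡20) mod 41; (17|41)=-1, (20|41)=+1; (−1)^{1·0·20}·(-1)^0·(+1)^1 = +1.
v=29: a=29^0·(≡13), b=29^1·(≡12) mod 29; (13|29)=+1, (12|29)=-1; (−1)^{0·1·14}·(+1)^1·(-1)^0 = +1.
v=3: a=3^-1·(≡1), b=3^-2·(≡2) mod 3; (1|3)=+1, (2|3)=-1; (−1)^{-1·-2·1}·(+1)^-2·(-1)^-1 = -1.
v=7: a=7^1·(≡3), b=7^0·(≡5) mod 7; (3|7)=-1, (5|7)=-1; (−1)^{1·0·3}·(-1)^0·(-1)^1 = -1.
v=11: a=11^2·(≡1), b=11^0·(≡1) mod 11; (1|11)=+1, (1|11)=+1; (−1)^{2·0·5}·(+1)^0·(+1)^2 = +1.
|Ram(629391, 551)| = 4, even; anisotropic at {2, 3, 7, 17}.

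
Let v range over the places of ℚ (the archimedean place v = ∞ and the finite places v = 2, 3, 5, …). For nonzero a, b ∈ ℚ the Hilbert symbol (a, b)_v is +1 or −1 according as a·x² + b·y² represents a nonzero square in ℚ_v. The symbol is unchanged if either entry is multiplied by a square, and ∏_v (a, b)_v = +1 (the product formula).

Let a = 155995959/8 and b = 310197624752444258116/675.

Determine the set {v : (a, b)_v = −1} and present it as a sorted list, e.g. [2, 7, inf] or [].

[37, 43]

(a, b) ≡ (6367182, 86043) mod (ℚ^×)²; places V = {2, 3, 5, 7, 23, 29, 37, 43, ∞}.
(a,b)_5: α=0, u≡3; β=-2, v≡3 (mod 5); (3|5)=-1, (3|5)=-1; sign (−1)^0·-1^-2·-1^0 = +1.
(a,b)_2: α=-3, β=2; u≡7, v≡3 (mod 8); ε(u)ε(v)=1·1, αω(v)=-3·1, βω(u)=2·0; sum ≡ 0  ⇒  +1.
(a,b)_23: α=1, u≡4; β=3, v≡11 (mod 23); (4|23)=+1, (11|23)=-1; sign (−1)^1·+1^3·-1^1 = +1.
(a,b)_29: α=1, u≡6; β=3, v≡7 (mod 29); (6|29)=+1, (7|29)=+1; sign (−1)^0·+1^3·+1^1 = +1.
(a,b)_43: α=1, u≡4; β=3, v≡13 (mod 43); (4|43)=+1, (13|43)=+1; sign (−1)^1·+1^3·+1^1 = -1.
(a,b)_3: α=1, u≡2; β=-3, v≡1 (mod 3); (2|3)=-1, (1|3)=+1; sign (−1)^1·-1^-3·+1^1 = +1.
(a,b)_∞: sgn(6367182)=+, sgn(86043)=+, so +1.
(a,b)_7: α=2, u≡5; β=4, v≡3 (mod 7); (5|7)=-1, (3|7)=-1; sign (−1)^0·-1^4·-1^2 = +1.
(a,b)_37: α=1, u≡27; β=2, v≡23 (mod 37); (27|37)=+1, (23|37)=-1; sign (−1)^0·+1^2·-1^1 = -1.
(6367182, 86043 / ℚ) ramifies at {37, 43}: a division algebra.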